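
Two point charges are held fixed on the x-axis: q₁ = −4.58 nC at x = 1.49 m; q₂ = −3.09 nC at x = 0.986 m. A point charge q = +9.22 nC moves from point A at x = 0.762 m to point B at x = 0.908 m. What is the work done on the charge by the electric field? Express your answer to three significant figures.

The work done by the electric force is W_field = −ΔU = −q(V_B − V_A) = q(V_A − V_B).
At A: distances to the source charges are 0.728 m, 0.224 m; V_A = Σ kqᵢ/rᵢ = -181 V.
At B: distances to the source charges are 0.582 m, 0.0780 m; V_B = Σ kqᵢ/rᵢ = -427 V.
ΔV = V_B − V_A = -246 V.
W_field = −qΔV = −(9.22×10⁻⁹ C)(-246 V) = 2.27×10⁻⁶ J.

2.27×10⁻⁶ J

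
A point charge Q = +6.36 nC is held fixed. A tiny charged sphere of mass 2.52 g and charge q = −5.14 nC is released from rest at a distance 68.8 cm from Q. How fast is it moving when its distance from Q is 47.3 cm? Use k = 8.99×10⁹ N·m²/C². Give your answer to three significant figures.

0.0124 m/s

Only the electrostatic force acts, so mechanical energy is conserved: ½mv² = U₁ − U₂ = kQq(1/r₁ − 1/r₂).
U₁ − U₂ = (8.99×10⁹ N·m²/C²)(6.36×10⁻⁹ C)(-5.14×10⁻⁹ C)(1/0.688 − 1/0.473) = 1.94×10⁻⁷ J.
v = √(2·1.94×10⁻⁷/2.52×10⁻³) = 0.0124 m/s.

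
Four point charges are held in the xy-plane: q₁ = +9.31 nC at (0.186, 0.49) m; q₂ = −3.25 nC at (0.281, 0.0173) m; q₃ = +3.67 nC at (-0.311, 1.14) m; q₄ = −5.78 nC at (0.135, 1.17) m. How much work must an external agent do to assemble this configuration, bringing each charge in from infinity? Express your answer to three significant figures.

-1.26×10⁻⁶ J

The assembly work is the sum of pairwise potential energies, U = Σ_{i<j} kqᵢqⱼ/rᵢⱼ.
Pair separations: r₁₂ = 0.482 m, r₁₃ = 0.818 m, r₁₄ = 0.682 m, r₂₃ = 1.27 m, r₂₄ = 1.16 m, r₃₄ = 0.447 m.
Summing all 6 pair terms gives U = -1.26×10⁻⁶ J.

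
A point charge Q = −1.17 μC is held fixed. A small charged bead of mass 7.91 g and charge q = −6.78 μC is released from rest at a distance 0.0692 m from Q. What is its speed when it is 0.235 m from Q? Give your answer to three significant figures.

13.6 m/s

Only the electrostatic force acts, so mechanical energy is conserved: ½mv² = U₁ − U₂ = kQq(1/r₁ − 1/r₂).
U₁ − U₂ = (8.99×10⁹ N·m²/C²)(-1.17×10⁻⁶ C)(-6.78×10⁻⁶ C)(1/0.0692 − 1/0.235) = 0.727 J.
v = √(2·0.727/7.91×10⁻³) = 13.6 m/s.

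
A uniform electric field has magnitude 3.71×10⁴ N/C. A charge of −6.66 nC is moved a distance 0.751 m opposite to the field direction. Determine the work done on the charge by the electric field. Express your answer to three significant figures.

1.86×10⁻⁴ J

The potential change for a displacement 0.751 m opposite to the field direction is ΔV = +Ed = 2.79×10⁴ V.
W_field = −qΔV = 1.86×10⁻⁴ J.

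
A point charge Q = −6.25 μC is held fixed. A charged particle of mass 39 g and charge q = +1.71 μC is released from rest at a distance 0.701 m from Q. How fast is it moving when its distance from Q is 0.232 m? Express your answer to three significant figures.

3.77 m/s

Only the electrostatic force acts, so mechanical energy is conserved: ½mv² = U₁ − U₂ = kQq(1/r₁ − 1/r₂).
U₁ − U₂ = (8.99×10⁹ N·m²/C²)(-6.25×10⁻⁶ C)(1.71×10⁻⁶ C)(1/0.701 − 1/0.232) = 0.277 J.
v = √(2·0.277/0.0390) = 3.77 m/s.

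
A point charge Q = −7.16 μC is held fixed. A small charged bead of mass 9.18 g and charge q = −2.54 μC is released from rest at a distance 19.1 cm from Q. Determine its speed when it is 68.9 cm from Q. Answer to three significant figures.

11.6 m/s

Only the electrostatic force acts, so mechanical energy is conserved: ½mv² = U₁ − U₂ = kQq(1/r₁ − 1/r₂).
U₁ − U₂ = (8.99×10⁹ N·m²/C²)(-7.16×10⁻⁶ C)(-2.54×10⁻⁶ C)(1/0.191 − 1/0.689) = 0.619 J.
v = √(2·0.619/9.18×10⁻³) = 11.6 m/s.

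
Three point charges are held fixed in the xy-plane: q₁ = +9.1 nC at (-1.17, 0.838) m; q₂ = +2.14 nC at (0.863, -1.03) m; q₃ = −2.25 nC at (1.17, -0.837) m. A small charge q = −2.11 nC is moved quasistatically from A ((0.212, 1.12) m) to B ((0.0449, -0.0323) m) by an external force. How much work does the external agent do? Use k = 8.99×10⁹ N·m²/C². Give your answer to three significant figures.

4.75×10⁻⁹ J

For quasistatic motion the external work equals the change in potential energy: W_ext = qΔV = q(V_B − V_A).
At A: distances to the source charges are 1.41 m, 2.25 m, 2.18 m; V_A = Σ kqᵢ/rᵢ = 57.3 V.
At B: distances to the source charges are 1.49 m, 1.29 m, 1.38 m; V_B = Σ kqᵢ/rᵢ = 55.0 V.
ΔV = V_B − V_A = -2.25 V.
W_ext = qΔV = (-2.11×10⁻⁹ C)(-2.25 V) = 4.75×10⁻⁹ J.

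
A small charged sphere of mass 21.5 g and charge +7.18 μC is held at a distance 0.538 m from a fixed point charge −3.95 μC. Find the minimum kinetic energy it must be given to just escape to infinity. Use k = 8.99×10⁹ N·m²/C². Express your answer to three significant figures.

0.474 J

To just escape, total mechanical energy must reach zero at infinity: ½mv²_min + U = 0, so ½mv²_min = −U = |kQq|/r.
|U| = |kQq|/r = (8.99×10⁹ N·m²/C²)(3.95×10⁻⁶)(7.18×10⁻⁶)/(0.538) = 0.474 J.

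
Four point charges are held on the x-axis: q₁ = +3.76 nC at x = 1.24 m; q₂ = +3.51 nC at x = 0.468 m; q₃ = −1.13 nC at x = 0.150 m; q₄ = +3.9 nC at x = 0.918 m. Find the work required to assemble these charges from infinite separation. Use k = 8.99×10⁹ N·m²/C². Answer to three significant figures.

The work to assemble the configuration equals its total potential energy, U = Σ kqᵢqⱼ/rᵢⱼ over all pairs.
Pair separations: r₁₂ = 0.772 m, r₁₃ = 1.09 m, r₁₄ = 0.322 m, r₂₃ = 0.318 m, r₂₄ = 0.450 m, r₃₄ = 0.768 m.
Summing all 6 pair terms gives U = 6.38×10⁻⁷ J.

6.38×10⁻⁷ J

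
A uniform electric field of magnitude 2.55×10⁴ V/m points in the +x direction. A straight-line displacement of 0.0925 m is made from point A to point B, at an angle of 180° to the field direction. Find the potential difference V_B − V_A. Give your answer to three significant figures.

Only the component of displacement along E changes the potential: ΔV = −E·d·cosθ.
ΔV = −(2.55×10⁴ V/m)(0.0925 m)cos180° = 2360 V.

2360 V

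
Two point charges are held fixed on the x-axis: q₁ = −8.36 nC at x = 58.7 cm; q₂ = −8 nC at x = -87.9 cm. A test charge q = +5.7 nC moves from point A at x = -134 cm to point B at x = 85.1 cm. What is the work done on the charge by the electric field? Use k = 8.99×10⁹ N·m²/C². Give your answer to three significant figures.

The work done by the electric force is W_field = −ΔU = −q(V_B − V_A) = q(V_A − V_B).
At A: distances to the source charges are 1.93 m, 0.461 m; V_A = Σ kqᵢ/rᵢ = -195 V.
At B: distances to the source charges are 0.264 m, 1.73 m; V_B = Σ kqᵢ/rᵢ = -326 V.
ΔV = V_B − V_A = -131 V.
W_field = −qΔV = −(5.70×10⁻⁹ C)(-131 V) = 7.48×10⁻⁷ J.

7.48×10⁻⁷ J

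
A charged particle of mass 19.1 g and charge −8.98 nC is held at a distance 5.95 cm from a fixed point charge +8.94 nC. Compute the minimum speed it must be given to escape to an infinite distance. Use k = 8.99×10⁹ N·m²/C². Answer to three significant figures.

To just escape, total mechanical energy must reach zero at infinity: ½mv²_min + U = 0, so ½mv²_min = −U = |kQq|/r.
|U| = |kQq|/r = (8.99×10⁹ N·m²/C²)(8.94×10⁻⁹)(8.98×10⁻⁹)/(0.0595) = 1.21×10⁻⁵ J.
v_min = √(2|U|/m) = √(2·1.21×10⁻⁵/0.0191) = 0.0356 m/s.

0.0356 m/s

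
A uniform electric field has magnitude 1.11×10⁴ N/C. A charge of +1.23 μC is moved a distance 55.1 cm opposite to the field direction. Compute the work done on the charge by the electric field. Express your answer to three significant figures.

-7.52×10⁻³ J

The potential change for a displacement 55.1 cm opposite to the field direction is ΔV = +Ed = 6120 V.
W_field = −qΔV = -7.52×10⁻³ J.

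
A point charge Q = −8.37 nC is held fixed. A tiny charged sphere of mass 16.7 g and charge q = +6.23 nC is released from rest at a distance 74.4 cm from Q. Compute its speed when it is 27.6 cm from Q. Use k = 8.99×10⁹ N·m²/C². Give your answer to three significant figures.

0.0113 m/s

Only the electrostatic force acts, so mechanical energy is conserved: ½mv² = U₁ − U₂ = kQq(1/r₁ − 1/r₂).
U₁ − U₂ = (8.99×10⁹ N·m²/C²)(-8.37×10⁻⁹ C)(6.23×10⁻⁹ C)(1/0.744 − 1/0.276) = 1.07×10⁻⁶ J.
v = √(2·1.07×10⁻⁶/0.0167) = 0.0113 m/s.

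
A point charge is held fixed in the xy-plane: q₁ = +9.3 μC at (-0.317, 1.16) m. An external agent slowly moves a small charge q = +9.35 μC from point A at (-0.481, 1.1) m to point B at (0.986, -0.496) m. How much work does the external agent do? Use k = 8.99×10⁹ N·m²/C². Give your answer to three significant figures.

-4.11 J

For quasistatic motion the external work equals the change in potential energy: W_ext = qΔV = q(V_B − V_A).
At A: distance to the source charge is 0.175 m; V_A = kq₁/r = 4.79×10⁵ V.
At B: distance to the source charge is 2.11 m; V_B = kq₁/r = 3.97×10⁴ V.
ΔV = V_B − V_A = -4.39×10⁵ V.
W_ext = qΔV = (9.35×10⁻⁶ C)(-4.39×10⁵ V) = -4.11 J.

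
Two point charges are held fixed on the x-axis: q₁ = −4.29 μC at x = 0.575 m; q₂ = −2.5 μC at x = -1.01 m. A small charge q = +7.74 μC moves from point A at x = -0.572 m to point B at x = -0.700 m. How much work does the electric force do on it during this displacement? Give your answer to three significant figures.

0.138 J

The work done by the electric force is W_field = −ΔU = −q(V_B − V_A) = q(V_A − V_B).
At A: distances to the source charges are 1.15 m, 0.438 m; V_A = Σ kqᵢ/rᵢ = -8.49×10⁴ V.
At B: distances to the source charges are 1.27 m, 0.310 m; V_B = Σ kqᵢ/rᵢ = -1.03×10⁵ V.
ΔV = V_B − V_A = -1.78×10⁴ V.
W_field = −qΔV = −(7.74×10⁻⁶ C)(-1.78×10⁴ V) = 0.138 J.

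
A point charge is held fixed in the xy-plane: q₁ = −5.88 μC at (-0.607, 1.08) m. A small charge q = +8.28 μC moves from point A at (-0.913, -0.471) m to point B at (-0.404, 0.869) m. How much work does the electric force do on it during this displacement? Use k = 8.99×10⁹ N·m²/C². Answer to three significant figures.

1.22 J

The work done by the electric force is W_field = −ΔU = −q(V_B − V_A) = q(V_A − V_B).
At A: distance to the source charge is 1.58 m; V_A = kq₁/r = -3.34×10⁴ V.
At B: distance to the source charge is 0.293 m; V_B = kq₁/r = -1.81×10⁵ V.
ΔV = V_B − V_A = -1.47×10⁵ V.
W_field = −qΔV = −(8.28×10⁻⁶ C)(-1.47×10⁵ V) = 1.22 J.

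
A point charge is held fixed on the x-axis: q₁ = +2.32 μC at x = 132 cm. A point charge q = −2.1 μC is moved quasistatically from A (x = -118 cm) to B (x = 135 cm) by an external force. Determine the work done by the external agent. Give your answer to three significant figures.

For quasistatic motion the external work equals the change in potential energy: W_ext = qΔV = q(V_B − V_A).
At A: distance to the source charge is 2.50 m; V_A = kq₁/r = 8340 V.
At B: distance to the source charge is 0.0300 m; V_B = kq₁/r = 6.95×10⁵ V.
ΔV = V_B − V_A = 6.87×10⁵ V.
W_ext = qΔV = (-2.10×10⁻⁶ C)(6.87×10⁵ V) = -1.44 J.

-1.44 J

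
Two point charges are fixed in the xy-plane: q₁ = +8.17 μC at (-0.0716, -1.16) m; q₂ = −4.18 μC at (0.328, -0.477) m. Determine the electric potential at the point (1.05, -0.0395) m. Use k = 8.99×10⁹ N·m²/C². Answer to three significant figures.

Electric potential is a scalar, so the contributions from each charge add algebraically: V = Σ kqᵢ/rᵢ.
Distances from the field point to each charge: r₁ = 1.59 m, r₂ = 0.844 m.
V = k[(8.17×10⁻⁶)/(1.59) + (-4.18×10⁻⁶)/(0.844)] = 1810 V.

1810 V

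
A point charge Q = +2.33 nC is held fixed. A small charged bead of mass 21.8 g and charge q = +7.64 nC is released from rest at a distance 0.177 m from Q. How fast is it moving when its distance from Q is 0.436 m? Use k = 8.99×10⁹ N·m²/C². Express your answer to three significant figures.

7.02×10⁻³ m/s

Only the electrostatic force acts, so mechanical energy is conserved: ½mv² = U₁ − U₂ = kQq(1/r₁ − 1/r₂).
U₁ − U₂ = (8.99×10⁹ N·m²/C²)(2.33×10⁻⁹ C)(7.64×10⁻⁹ C)(1/0.177 − 1/0.436) = 5.37×10⁻⁷ J.
v = √(2·5.37×10⁻⁷/0.0218) = 7.02×10⁻³ m/s.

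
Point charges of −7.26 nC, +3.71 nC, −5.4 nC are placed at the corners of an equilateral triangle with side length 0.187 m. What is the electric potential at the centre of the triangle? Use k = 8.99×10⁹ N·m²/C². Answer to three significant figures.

Electric potential is a scalar, so the contributions from each charge add algebraically: V = Σ kqᵢ/rᵢ.
The distance from each vertex to the centroid is a/√3 = 0.108 m.
V = k[(-7.26×10⁻⁹)/(0.108) + (3.71×10⁻⁹)/(0.108) + (-5.40×10⁻⁹)/(0.108)] = -745 V.

-745 V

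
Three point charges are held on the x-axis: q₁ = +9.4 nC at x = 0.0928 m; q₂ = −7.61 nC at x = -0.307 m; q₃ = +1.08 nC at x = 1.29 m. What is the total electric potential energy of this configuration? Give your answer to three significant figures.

-1.58×10⁻⁶ J

The work to assemble the configuration equals its total potential energy, U = Σ kqᵢqⱼ/rᵢⱼ over all pairs.
Pair separations: r₁₂ = 0.400 m, r₁₃ = 1.20 m, r₂₃ = 1.60 m.
U = (-1.61×10⁻⁶) + (7.62×10⁻⁸) + (-4.63×10⁻⁸) = -1.58×10⁻⁶ J.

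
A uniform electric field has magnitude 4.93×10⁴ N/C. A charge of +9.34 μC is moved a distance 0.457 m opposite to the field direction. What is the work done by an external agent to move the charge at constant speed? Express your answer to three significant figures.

0.210 J

The potential change for a displacement 0.457 m opposite to the field direction is ΔV = +Ed = 2.25×10⁴ V.
W_ext = qΔV = 0.210 J.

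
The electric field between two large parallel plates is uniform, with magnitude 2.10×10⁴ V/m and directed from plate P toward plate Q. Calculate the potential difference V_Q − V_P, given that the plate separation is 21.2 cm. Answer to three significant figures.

In a uniform field, potential decreases in the direction of E: ΔV = −E·d for a displacement d parallel to E.
Going from P to Q is a displacement of 21.2 cm along the field, so V_Q − V_P = −Ed = -4450 V.

-4450 V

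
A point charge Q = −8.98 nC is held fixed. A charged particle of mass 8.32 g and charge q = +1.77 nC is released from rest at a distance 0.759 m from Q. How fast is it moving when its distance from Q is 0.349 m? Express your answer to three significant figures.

Only the electrostatic force acts, so mechanical energy is conserved: ½mv² = U₁ − U₂ = kQq(1/r₁ − 1/r₂).
U₁ − U₂ = (8.99×10⁹ N·m²/C²)(-8.98×10⁻⁹ C)(1.77×10⁻⁹ C)(1/0.759 − 1/0.349) = 2.21×10⁻⁷ J.
v = √(2·2.21×10⁻⁷/8.32×10⁻³) = 7.29×10⁻³ m/s.

7.29×10⁻³ m/s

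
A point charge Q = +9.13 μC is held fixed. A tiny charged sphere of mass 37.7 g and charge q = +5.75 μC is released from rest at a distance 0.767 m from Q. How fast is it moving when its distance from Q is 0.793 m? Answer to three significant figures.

1.03 m/s

Only the electrostatic force acts, so mechanical energy is conserved: ½mv² = U₁ − U₂ = kQq(1/r₁ − 1/r₂).
U₁ − U₂ = (8.99×10⁹ N·m²/C²)(9.13×10⁻⁶ C)(5.75×10⁻⁶ C)(1/0.767 − 1/0.793) = 0.0202 J.
v = √(2·0.0202/0.0377) = 1.03 m/s.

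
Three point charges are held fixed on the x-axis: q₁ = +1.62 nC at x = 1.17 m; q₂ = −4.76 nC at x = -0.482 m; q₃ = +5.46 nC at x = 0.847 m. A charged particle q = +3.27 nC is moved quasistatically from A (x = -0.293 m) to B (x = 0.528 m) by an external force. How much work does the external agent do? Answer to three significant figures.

1.01×10⁻⁶ J

For quasistatic motion the external work equals the change in potential energy: W_ext = qΔV = q(V_B − V_A).
At A: distances to the source charges are 1.46 m, 0.189 m, 1.14 m; V_A = Σ kqᵢ/rᵢ = -173 V.
At B: distances to the source charges are 0.642 m, 1.01 m, 0.319 m; V_B = Σ kqᵢ/rᵢ = 134 V.
ΔV = V_B − V_A = 308 V.
W_ext = qΔV = (3.27×10⁻⁹ C)(308 V) = 1.01×10⁻⁶ J.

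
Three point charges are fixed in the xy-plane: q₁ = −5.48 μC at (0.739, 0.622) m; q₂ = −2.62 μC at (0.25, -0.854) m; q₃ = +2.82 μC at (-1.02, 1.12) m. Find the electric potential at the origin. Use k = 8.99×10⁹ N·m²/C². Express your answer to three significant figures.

-6.07×10⁴ V

The total potential is the scalar sum of each charge's contribution, V = Σ kqᵢ/rᵢ.
Distances from the field point to each charge: r₁ = 0.966 m, r₂ = 0.890 m, r₃ = 1.51 m.
V = k[(-5.48×10⁻⁶)/(0.966) + (-2.62×10⁻⁶)/(0.890) + (2.82×10⁻⁶)/(1.51)] = -6.07×10⁴ V.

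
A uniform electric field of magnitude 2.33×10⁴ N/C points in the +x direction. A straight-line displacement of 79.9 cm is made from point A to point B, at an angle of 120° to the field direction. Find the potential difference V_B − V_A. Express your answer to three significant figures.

Only the component of displacement along E changes the potential: ΔV = −E·d·cosθ.
ΔV = −(2.33×10⁴ V/m)(0.799 m)cos120° = 9310 V.

9310 V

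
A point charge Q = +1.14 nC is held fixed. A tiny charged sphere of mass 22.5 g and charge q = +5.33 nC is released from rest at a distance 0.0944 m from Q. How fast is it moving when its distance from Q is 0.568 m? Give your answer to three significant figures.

Only the electrostatic force acts, so mechanical energy is conserved: ½mv² = U₁ − U₂ = kQq(1/r₁ − 1/r₂).
U₁ − U₂ = (8.99×10⁹ N·m²/C²)(1.14×10⁻⁹ C)(5.33×10⁻⁹ C)(1/0.0944 − 1/0.568) = 4.82×10⁻⁷ J.
v = √(2·4.82×10⁻⁷/0.0225) = 6.55×10⁻³ m/s.

6.55×10⁻³ m/s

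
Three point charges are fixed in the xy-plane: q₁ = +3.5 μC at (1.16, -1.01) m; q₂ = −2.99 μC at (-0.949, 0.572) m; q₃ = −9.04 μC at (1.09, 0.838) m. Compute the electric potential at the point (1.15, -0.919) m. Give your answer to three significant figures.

The total potential is the scalar sum of each charge's contribution, V = Σ kqᵢ/rᵢ.
Distances from the field point to each charge: r₁ = 0.0915 m, r₂ = 2.57 m, r₃ = 1.76 m.
V = k[(3.50×10⁻⁶)/(0.0915) + (-2.99×10⁻⁶)/(2.57) + (-9.04×10⁻⁶)/(1.76)] = 2.87×10⁵ V.

2.87×10⁵ V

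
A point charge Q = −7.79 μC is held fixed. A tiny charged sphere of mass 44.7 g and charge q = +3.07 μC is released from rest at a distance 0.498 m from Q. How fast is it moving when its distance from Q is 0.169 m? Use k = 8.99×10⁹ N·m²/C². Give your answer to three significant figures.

Only the electrostatic force acts, so mechanical energy is conserved: ½mv² = U₁ − U₂ = kQq(1/r₁ − 1/r₂).
U₁ − U₂ = (8.99×10⁹ N·m²/C²)(-7.79×10⁻⁶ C)(3.07×10⁻⁶ C)(1/0.498 − 1/0.169) = 0.840 J.
v = √(2·0.840/0.0447) = 6.13 m/s.

6.13 m/s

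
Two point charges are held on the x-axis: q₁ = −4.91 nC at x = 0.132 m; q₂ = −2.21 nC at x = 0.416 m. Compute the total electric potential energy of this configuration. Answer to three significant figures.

The assembly work is the sum of pairwise potential energies, U = Σ_{i<j} kqᵢqⱼ/rᵢⱼ.
Pair separations: r₁₂ = 0.284 m.
U = (3.43×10⁻⁷) = 3.43×10⁻⁷ J.

3.43×10⁻⁷ J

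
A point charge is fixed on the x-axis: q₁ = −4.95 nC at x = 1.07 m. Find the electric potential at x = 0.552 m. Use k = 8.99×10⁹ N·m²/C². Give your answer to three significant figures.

The total potential is the scalar sum of each charge's contribution, V = Σ kqᵢ/rᵢ.
V = k[(-4.95×10⁻⁹)/(0.518)] = -85.9 V.

-85.9 V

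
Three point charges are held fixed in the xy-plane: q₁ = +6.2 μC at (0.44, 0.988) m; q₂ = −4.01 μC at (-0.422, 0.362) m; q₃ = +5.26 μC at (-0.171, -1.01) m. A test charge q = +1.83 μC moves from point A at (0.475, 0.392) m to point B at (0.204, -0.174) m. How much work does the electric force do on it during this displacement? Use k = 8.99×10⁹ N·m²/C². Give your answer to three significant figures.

0.0530 J

The work done by the electric force is W_field = −ΔU = −q(V_B − V_A) = q(V_A − V_B).
At A: distances to the source charges are 0.597 m, 0.898 m, 1.54 m; V_A = Σ kqᵢ/rᵢ = 8.38×10⁴ V.
At B: distances to the source charges are 1.19 m, 0.824 m, 0.916 m; V_B = Σ kqᵢ/rᵢ = 5.49×10⁴ V.
ΔV = V_B − V_A = -2.90×10⁴ V.
W_field = −qΔV = −(1.83×10⁻⁶ C)(-2.90×10⁴ V) = 0.0530 J.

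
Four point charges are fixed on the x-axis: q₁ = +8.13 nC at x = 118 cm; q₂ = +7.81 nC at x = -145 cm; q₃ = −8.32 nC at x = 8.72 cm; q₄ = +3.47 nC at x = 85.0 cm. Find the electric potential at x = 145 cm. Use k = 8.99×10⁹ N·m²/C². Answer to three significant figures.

Electric potential is a scalar, so the contributions from each charge add algebraically: V = Σ kqᵢ/rᵢ.
Distances from the field point to each charge: r₁ = 0.270 m, r₂ = 2.90 m, r₃ = 1.36 m, r₄ = 0.600 m.
V = k[(8.13×10⁻⁹)/(0.270) + (7.81×10⁻⁹)/(2.90) + (-8.32×10⁻⁹)/(1.36) + (3.47×10⁻⁹)/(0.600)] = 292 V.

292 V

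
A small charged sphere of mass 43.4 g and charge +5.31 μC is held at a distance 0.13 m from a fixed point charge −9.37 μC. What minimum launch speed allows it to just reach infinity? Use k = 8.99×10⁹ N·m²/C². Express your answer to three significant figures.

To just escape, total mechanical energy must reach zero at infinity: ½mv²_min + U = 0, so ½mv²_min = −U = |kQq|/r.
|U| = |kQq|/r = (8.99×10⁹ N·m²/C²)(9.37×10⁻⁶)(5.31×10⁻⁶)/(0.130) = 3.44 J.
v_min = √(2|U|/m) = √(2·3.44/0.0434) = 12.6 m/s.

12.6 m/s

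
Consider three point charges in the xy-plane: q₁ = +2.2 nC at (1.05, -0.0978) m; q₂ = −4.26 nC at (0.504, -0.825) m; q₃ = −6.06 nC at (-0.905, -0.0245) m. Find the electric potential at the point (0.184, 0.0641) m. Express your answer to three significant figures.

Electric potential is a scalar, so the contributions from each charge add algebraically: V = Σ kqᵢ/rᵢ.
Distances from the field point to each charge: r₁ = 0.881 m, r₂ = 0.945 m, r₃ = 1.09 m.
V = k[(2.20×10⁻⁹)/(0.881) + (-4.26×10⁻⁹)/(0.945) + (-6.06×10⁻⁹)/(1.09)] = -67.9 V.

-67.9 V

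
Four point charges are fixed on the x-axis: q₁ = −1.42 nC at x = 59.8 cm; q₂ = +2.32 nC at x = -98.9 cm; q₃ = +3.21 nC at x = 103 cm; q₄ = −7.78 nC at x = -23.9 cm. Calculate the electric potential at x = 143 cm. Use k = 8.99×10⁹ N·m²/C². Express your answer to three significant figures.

23.5 V

The total potential is the scalar sum of each charge's contribution, V = Σ kqᵢ/rᵢ.
Distances from the field point to each charge: r₁ = 0.832 m, r₂ = 2.42 m, r₃ = 0.400 m, r₄ = 1.67 m.
V = k[(-1.42×10⁻⁹)/(0.832) + (2.32×10⁻⁹)/(2.42) + (3.21×10⁻⁹)/(0.400) + (-7.78×10⁻⁹)/(1.67)] = 23.5 V.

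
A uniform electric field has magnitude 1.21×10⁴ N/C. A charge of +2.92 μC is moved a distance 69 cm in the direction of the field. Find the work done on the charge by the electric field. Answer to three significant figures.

0.0244 J

The potential change for a displacement 69 cm in the direction of the field is ΔV = −Ed = -8350 V.
W_field = −qΔV = 0.0244 J.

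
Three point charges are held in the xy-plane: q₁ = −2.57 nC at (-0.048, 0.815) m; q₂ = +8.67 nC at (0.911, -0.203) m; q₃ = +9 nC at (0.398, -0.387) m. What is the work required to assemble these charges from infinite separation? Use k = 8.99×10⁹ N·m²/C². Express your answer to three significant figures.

The work to assemble the configuration equals its total potential energy, U = Σ kqᵢqⱼ/rᵢⱼ over all pairs.
Pair separations: r₁₂ = 1.40 m, r₁₃ = 1.28 m, r₂₃ = 0.545 m.
U = (-1.43×10⁻⁷) + (-1.62×10⁻⁷) + (1.29×10⁻⁶) = 9.82×10⁻⁷ J.

9.82×10⁻⁷ J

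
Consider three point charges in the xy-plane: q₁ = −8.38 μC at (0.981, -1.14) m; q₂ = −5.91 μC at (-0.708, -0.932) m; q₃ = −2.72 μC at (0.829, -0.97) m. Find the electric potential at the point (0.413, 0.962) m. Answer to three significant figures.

-7.11×10⁴ V

The total potential is the scalar sum of each charge's contribution, V = Σ kqᵢ/rᵢ.
Distances from the field point to each charge: r₁ = 2.18 m, r₂ = 2.20 m, r₃ = 1.98 m.
V = k[(-8.38×10⁻⁶)/(2.18) + (-5.91×10⁻⁶)/(2.20) + (-2.72×10⁻⁶)/(1.98)] = -7.11×10⁴ V.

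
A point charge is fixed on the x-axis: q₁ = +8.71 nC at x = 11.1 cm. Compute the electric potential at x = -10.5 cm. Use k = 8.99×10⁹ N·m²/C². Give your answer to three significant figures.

The total potential is the scalar sum of each charge's contribution, V = Σ kqᵢ/rᵢ.
V = k[(8.71×10⁻⁹)/(0.216)] = 363 V.

363 V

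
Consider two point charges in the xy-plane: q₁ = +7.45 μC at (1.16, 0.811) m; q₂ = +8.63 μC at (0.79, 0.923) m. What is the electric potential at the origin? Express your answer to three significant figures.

Electric potential is a scalar, so the contributions from each charge add algebraically: V = Σ kqᵢ/rᵢ.
Distances from the field point to each charge: r₁ = 1.42 m, r₂ = 1.21 m.
V = k[(7.45×10⁻⁶)/(1.42) + (8.63×10⁻⁶)/(1.21)] = 1.11×10⁵ V.

1.11×10⁵ V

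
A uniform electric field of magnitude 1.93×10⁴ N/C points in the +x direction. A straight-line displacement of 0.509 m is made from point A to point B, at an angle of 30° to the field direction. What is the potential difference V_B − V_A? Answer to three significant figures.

-8510 V

Only the component of displacement along E changes the potential: ΔV = −E·d·cosθ.
ΔV = −(1.93×10⁴ V/m)(0.509 m)cos30° = -8510 V.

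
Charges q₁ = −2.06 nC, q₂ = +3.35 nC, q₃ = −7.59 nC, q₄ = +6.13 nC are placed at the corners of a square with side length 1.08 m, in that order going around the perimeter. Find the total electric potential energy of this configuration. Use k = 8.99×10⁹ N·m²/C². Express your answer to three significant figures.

-5.49×10⁻⁷ J

The assembly work is the sum of pairwise potential energies, U = Σ_{i<j} kqᵢqⱼ/rᵢⱼ.
The four side pairs have separation 1.08 m and the two diagonal pairs 1.53 m.
Summing all 6 pair terms gives U = -5.49×10⁻⁷ J.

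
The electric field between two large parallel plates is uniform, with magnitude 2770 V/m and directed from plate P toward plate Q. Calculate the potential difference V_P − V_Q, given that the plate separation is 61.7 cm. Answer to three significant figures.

1710 V

In a uniform field, potential decreases in the direction of E: ΔV = −E·d for a displacement d parallel to E.
Going from Q to P is a displacement of 61.7 cm opposite to the field, so V_P − V_Q = +Ed = 1710 V.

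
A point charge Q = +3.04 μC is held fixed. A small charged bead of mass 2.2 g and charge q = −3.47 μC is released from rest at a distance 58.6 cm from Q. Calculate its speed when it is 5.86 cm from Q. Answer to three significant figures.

36.4 m/s

Only the electrostatic force acts, so mechanical energy is conserved: ½mv² = U₁ − U₂ = kQq(1/r₁ − 1/r₂).
U₁ − U₂ = (8.99×10⁹ N·m²/C²)(3.04×10⁻⁶ C)(-3.47×10⁻⁶ C)(1/0.586 − 1/0.0586) = 1.46 J.
v = √(2·1.46/2.20×10⁻³) = 36.4 m/s.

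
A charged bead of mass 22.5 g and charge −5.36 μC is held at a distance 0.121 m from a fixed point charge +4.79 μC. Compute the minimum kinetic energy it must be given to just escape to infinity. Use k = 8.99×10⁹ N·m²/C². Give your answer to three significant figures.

To just escape, total mechanical energy must reach zero at infinity: ½mv²_min + U = 0, so ½mv²_min = −U = |kQq|/r.
|U| = |kQq|/r = (8.99×10⁹ N·m²/C²)(4.79×10⁻⁶)(5.36×10⁻⁶)/(0.121) = 1.91 J.

1.91 J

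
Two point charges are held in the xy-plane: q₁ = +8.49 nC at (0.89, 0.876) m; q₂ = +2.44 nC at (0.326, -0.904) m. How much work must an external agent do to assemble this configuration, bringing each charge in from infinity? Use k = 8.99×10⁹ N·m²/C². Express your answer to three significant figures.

9.97×10⁻⁸ J

The work to assemble the configuration equals its total potential energy, U = Σ kqᵢqⱼ/rᵢⱼ over all pairs.
Pair separations: r₁₂ = 1.87 m.
U = (9.97×10⁻⁸) = 9.97×10⁻⁸ J.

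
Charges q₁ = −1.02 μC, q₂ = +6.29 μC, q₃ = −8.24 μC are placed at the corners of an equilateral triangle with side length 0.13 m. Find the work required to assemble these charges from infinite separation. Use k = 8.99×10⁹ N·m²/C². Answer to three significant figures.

The assembly work is the sum of pairwise potential energies, U = Σ_{i<j} kqᵢqⱼ/rᵢⱼ.
All three pair separations equal the side length, 0.130 m.
U = (-0.444) + (0.581) + (-3.58) = -3.45 J.

-3.45 J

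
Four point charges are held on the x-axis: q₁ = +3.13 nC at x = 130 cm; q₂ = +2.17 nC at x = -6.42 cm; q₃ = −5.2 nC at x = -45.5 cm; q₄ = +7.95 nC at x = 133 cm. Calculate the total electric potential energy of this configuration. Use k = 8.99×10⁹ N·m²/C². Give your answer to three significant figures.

7.06×10⁻⁶ J

The work to assemble the configuration equals its total potential energy, U = Σ kqᵢqⱼ/rᵢⱼ over all pairs.
Pair separations: r₁₂ = 1.36 m, r₁₃ = 1.76 m, r₁₄ = 0.0300 m, r₂₃ = 0.391 m, r₂₄ = 1.39 m, r₃₄ = 1.79 m.
Summing all 6 pair terms gives U = 7.06×10⁻⁶ J.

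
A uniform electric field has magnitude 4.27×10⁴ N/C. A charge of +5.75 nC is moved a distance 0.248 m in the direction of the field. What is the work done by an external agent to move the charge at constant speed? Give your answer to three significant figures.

The potential change for a displacement 0.248 m in the direction of the field is ΔV = −Ed = -1.06×10⁴ V.
W_ext = qΔV = -6.09×10⁻⁵ J.

-6.09×10⁻⁵ J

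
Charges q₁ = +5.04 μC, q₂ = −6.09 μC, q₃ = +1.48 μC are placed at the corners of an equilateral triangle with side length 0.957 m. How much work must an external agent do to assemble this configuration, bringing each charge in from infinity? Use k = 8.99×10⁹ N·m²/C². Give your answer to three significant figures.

The assembly work is the sum of pairwise potential energies, U = Σ_{i<j} kqᵢqⱼ/rᵢⱼ.
All three pair separations equal the side length, 0.957 m.
U = (-0.288) + (0.0701) + (-0.0847) = -0.303 J.

-0.303 J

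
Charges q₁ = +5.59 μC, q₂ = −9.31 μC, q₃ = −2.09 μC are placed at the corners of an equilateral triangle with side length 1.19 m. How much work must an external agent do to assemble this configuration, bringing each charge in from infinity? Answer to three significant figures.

-0.334 J

The assembly work is the sum of pairwise potential energies, U = Σ_{i<j} kqᵢqⱼ/rᵢⱼ.
All three pair separations equal the side length, 1.19 m.
U = (-0.393) + (-0.0883) + (0.147) = -0.334 J.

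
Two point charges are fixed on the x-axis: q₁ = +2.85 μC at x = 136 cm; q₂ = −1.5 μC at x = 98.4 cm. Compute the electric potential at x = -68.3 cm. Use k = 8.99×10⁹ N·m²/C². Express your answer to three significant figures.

4450 V

Electric potential is a scalar, so the contributions from each charge add algebraically: V = Σ kqᵢ/rᵢ.
Distances from the field point to each charge: r₁ = 2.04 m, r₂ = 1.67 m.
V = k[(2.85×10⁻⁶)/(2.04) + (-1.50×10⁻⁶)/(1.67)] = 4450 V.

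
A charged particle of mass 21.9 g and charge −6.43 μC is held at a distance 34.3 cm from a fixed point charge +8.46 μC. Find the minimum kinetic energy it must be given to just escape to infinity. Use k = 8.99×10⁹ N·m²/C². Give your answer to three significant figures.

1.43 J

To just escape, total mechanical energy must reach zero at infinity: ½mv²_min + U = 0, so ½mv²_min = −U = |kQq|/r.
|U| = |kQq|/r = (8.99×10⁹ N·m²/C²)(8.46×10⁻⁶)(6.43×10⁻⁶)/(0.343) = 1.43 J.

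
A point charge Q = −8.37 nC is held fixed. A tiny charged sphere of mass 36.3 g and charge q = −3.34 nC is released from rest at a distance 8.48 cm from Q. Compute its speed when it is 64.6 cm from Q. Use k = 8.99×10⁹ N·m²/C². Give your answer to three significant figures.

Only the electrostatic force acts, so mechanical energy is conserved: ½mv² = U₁ − U₂ = kQq(1/r₁ − 1/r₂).
U₁ − U₂ = (8.99×10⁹ N·m²/C²)(-8.37×10⁻⁹ C)(-3.34×10⁻⁹ C)(1/0.0848 − 1/0.646) = 2.57×10⁻⁶ J.
v = √(2·2.57×10⁻⁶/0.0363) = 0.0119 m/s.

0.0119 m/s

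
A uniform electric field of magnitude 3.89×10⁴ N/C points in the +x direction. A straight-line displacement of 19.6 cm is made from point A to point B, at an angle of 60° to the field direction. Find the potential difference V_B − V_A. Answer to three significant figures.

Only the component of displacement along E changes the potential: ΔV = −E·d·cosθ.
ΔV = −(3.89×10⁴ V/m)(0.196 m)cos60° = -3810 V.

-3810 V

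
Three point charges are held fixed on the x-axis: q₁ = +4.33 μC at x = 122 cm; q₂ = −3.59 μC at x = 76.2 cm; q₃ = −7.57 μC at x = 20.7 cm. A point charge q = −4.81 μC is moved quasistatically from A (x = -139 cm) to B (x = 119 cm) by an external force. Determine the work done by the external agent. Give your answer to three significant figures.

For quasistatic motion the external work equals the change in potential energy: W_ext = qΔV = q(V_B − V_A).
At A: distances to the source charges are 2.61 m, 2.15 m, 1.60 m; V_A = Σ kqᵢ/rᵢ = -4.27×10⁴ V.
At B: distances to the source charges are 0.0300 m, 0.428 m, 0.983 m; V_B = Σ kqᵢ/rᵢ = 1.15×10⁶ V.
ΔV = V_B − V_A = 1.20×10⁶ V.
W_ext = qΔV = (-4.81×10⁻⁶ C)(1.20×10⁶ V) = -5.75 J.

-5.75 J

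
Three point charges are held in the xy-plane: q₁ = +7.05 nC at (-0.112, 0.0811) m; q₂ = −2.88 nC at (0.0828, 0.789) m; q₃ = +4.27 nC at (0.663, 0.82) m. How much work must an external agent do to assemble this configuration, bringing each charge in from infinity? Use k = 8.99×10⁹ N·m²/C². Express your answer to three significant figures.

-1.86×10⁻⁷ J

The work to assemble the configuration equals its total potential energy, U = Σ kqᵢqⱼ/rᵢⱼ over all pairs.
Pair separations: r₁₂ = 0.734 m, r₁₃ = 1.07 m, r₂₃ = 0.581 m.
U = (-2.49×10⁻⁷) + (2.53×10⁻⁷) + (-1.90×10⁻⁷) = -1.86×10⁻⁷ J.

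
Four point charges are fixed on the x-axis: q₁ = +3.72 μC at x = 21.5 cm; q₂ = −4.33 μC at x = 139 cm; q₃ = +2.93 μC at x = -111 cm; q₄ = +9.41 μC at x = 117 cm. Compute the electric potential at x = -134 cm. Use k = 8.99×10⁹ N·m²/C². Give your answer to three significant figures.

Electric potential is a scalar, so the contributions from each charge add algebraically: V = Σ kqᵢ/rᵢ.
Distances from the field point to each charge: r₁ = 1.56 m, r₂ = 2.73 m, r₃ = 0.230 m, r₄ = 2.51 m.
V = k[(3.72×10⁻⁶)/(1.56) + (-4.33×10⁻⁶)/(2.73) + (2.93×10⁻⁶)/(0.230) + (9.41×10⁻⁶)/(2.51)] = 1.55×10⁵ V.

1.55×10⁵ V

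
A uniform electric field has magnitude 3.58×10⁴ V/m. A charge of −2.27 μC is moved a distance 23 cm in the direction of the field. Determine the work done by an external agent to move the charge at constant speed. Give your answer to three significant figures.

0.0187 J

The potential change for a displacement 23 cm in the direction of the field is ΔV = −Ed = -8230 V.
W_ext = qΔV = 0.0187 J.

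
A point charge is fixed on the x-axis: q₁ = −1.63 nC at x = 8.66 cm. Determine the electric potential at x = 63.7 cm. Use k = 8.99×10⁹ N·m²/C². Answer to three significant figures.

Electric potential is a scalar, so the contributions from each charge add algebraically: V = Σ kqᵢ/rᵢ.
V = k[(-1.63×10⁻⁹)/(0.550)] = -26.6 V.

-26.6 V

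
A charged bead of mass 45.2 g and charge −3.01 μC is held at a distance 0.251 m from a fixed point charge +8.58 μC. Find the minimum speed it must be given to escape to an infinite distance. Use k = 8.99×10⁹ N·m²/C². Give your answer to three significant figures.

To just escape, total mechanical energy must reach zero at infinity: ½mv²_min + U = 0, so ½mv²_min = −U = |kQq|/r.
|U| = |kQq|/r = (8.99×10⁹ N·m²/C²)(8.58×10⁻⁶)(3.01×10⁻⁶)/(0.251) = 0.925 J.
v_min = √(2|U|/m) = √(2·0.925/0.0452) = 6.40 m/s.

6.40 m/s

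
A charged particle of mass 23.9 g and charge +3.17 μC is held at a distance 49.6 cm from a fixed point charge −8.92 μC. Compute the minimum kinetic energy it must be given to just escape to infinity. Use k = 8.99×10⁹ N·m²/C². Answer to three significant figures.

0.513 J

To just escape, total mechanical energy must reach zero at infinity: ½mv²_min + U = 0, so ½mv²_min = −U = |kQq|/r.
|U| = |kQq|/r = (8.99×10⁹ N·m²/C²)(8.92×10⁻⁶)(3.17×10⁻⁶)/(0.496) = 0.513 J.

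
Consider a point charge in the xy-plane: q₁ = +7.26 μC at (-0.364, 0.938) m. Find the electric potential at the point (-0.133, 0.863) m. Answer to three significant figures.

The total potential is the scalar sum of each charge's contribution, V = Σ kqᵢ/rᵢ.
Distances from the field point to each charge: r₁ = 0.243 m.
V = k[(7.26×10⁻⁶)/(0.243)] = 2.69×10⁵ V.

2.69×10⁵ V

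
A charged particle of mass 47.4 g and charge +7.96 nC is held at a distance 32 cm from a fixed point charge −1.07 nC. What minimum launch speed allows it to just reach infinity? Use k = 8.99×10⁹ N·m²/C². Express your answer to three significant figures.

To just escape, total mechanical energy must reach zero at infinity: ½mv²_min + U = 0, so ½mv²_min = −U = |kQq|/r.
|U| = |kQq|/r = (8.99×10⁹ N·m²/C²)(1.07×10⁻⁹)(7.96×10⁻⁹)/(0.320) = 2.39×10⁻⁷ J.
v_min = √(2|U|/m) = √(2·2.39×10⁻⁷/0.0474) = 3.18×10⁻³ m/s.

3.18×10⁻³ m/s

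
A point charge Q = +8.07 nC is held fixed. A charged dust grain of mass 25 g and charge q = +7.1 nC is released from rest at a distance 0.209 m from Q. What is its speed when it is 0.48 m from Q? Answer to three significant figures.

0.0106 m/s

Only the electrostatic force acts, so mechanical energy is conserved: ½mv² = U₁ − U₂ = kQq(1/r₁ − 1/r₂).
U₁ − U₂ = (8.99×10⁹ N·m²/C²)(8.07×10⁻⁹ C)(7.10×10⁻⁹ C)(1/0.209 − 1/0.480) = 1.39×10⁻⁶ J.
v = √(2·1.39×10⁻⁶/0.0250) = 0.0106 m/s.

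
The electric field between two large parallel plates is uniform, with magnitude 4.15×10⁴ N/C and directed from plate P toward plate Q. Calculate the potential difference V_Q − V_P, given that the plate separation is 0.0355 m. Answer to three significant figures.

-1470 V

In a uniform field, potential decreases in the direction of E: ΔV = −E·d for a displacement d parallel to E.
Going from P to Q is a displacement of 0.0355 m along the field, so V_Q − V_P = −Ed = -1470 V.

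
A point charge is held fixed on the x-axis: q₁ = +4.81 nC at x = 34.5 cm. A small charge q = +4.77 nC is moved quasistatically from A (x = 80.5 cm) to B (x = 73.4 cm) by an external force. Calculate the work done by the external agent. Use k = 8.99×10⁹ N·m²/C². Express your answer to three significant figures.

For quasistatic motion the external work equals the change in potential energy: W_ext = qΔV = q(V_B − V_A).
At A: distance to the source charge is 0.460 m; V_A = kq₁/r = 94.0 V.
At B: distance to the source charge is 0.389 m; V_B = kq₁/r = 111 V.
ΔV = V_B − V_A = 17.2 V.
W_ext = qΔV = (4.77×10⁻⁹ C)(17.2 V) = 8.18×10⁻⁸ J.

8.18×10⁻⁸ J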